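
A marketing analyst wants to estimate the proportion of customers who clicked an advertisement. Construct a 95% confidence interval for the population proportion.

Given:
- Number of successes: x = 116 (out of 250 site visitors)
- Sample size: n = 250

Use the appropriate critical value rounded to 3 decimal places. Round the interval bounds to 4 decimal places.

Sample proportion: p̂ = 116/250 = 0.464000

Check conditions for normal approximation:
  np̂ = 116 ≥ 10 ✓
  n(1-p̂) = 134 ≥ 10 ✓

The sample is large enough, so use a z-interval (normal approximation) for the proportion.

For 95% confidence, z* = 1.96 (from standard normal table)

Standard error: SE = √(p̂(1-p̂)/n) = √(0.464000×0.536000/250) = 0.03154070

Margin of error: E = z* × SE = 1.96 × 0.03154070 = 0.061820

Z-interval: p̂ ± E = 0.464000 ± 0.061820 = (0.402180, 0.525820)

Rounded to 4 decimal places:

(0.4022, 0.5258)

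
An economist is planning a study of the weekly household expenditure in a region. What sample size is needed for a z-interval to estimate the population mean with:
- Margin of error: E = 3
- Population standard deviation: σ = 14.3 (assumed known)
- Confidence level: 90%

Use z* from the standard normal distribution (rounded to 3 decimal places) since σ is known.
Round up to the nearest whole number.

Using z* since population σ is known (z-interval formula).

For 90% confidence, z* = 1.645 (from standard normal table)

Sample size formula for z-interval: n = (z*σ/E)²

n = (1.645 × 14.3 / 3)²
  = (7.841167)²
  = 61.4839

Round up to the nearest whole number: n = 62

62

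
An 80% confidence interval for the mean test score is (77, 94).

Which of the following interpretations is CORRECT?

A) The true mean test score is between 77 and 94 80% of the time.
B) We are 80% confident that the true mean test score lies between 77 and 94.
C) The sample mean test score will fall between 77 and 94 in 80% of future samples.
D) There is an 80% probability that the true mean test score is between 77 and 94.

A confidence interval represents our confidence in the procedure, not a probability statement about the parameter.

Key concept: If we repeated this sampling process many times and computed an 80% CI each time, about 80% of those intervals would contain the true population parameter.

For this specific interval (77, 94):
- Midpoint (point estimate): 85.5
- Margin of error: 8.5

The correct interpretation is the one stating confidence that the true parameter lies in the interval — option B.

B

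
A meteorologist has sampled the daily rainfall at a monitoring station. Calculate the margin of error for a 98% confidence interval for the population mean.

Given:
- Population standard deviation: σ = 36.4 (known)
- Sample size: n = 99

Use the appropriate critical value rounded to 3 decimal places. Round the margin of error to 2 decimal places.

The population standard deviation σ is known, so use the z-interval margin of error formula.

For 98% confidence, z* = 2.326 (from standard normal table)

Margin of error formula for z-interval: E = z* × σ/√n

E = 2.326 × 36.4/√99
  = 2.326 × 3.658338
  = 8.5093

Rounded to 2 decimal places:

8.51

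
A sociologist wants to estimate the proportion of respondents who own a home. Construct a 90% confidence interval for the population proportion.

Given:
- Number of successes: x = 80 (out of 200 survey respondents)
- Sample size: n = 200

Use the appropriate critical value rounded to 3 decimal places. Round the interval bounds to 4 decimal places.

Sample proportion: p̂ = 80/200 = 0.400000

Check conditions for normal approximation:
  np̂ = 80 ≥ 10 ✓
  n(1-p̂) = 120 ≥ 10 ✓

The sample is large enough, so use a z-interval (normal approximation) for the proportion.

For 90% confidence, z* = 1.645 (from standard normal table)

Standard error: SE = √(p̂(1-p̂)/n) = √(0.400000×0.600000/200) = 0.03464102

Margin of error: E = z* × SE = 1.645 × 0.03464102 = 0.056984

Z-interval: p̂ ± E = 0.400000 ± 0.056984 = (0.343016, 0.456984)

Rounded to 4 decimal places:

(0.3430, 0.4570)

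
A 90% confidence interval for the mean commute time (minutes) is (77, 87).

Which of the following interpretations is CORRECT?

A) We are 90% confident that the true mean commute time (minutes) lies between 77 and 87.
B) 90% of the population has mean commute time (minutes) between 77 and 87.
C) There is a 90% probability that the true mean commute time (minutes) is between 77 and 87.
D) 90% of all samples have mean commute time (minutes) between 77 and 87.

A confidence interval represents our confidence in the procedure, not a probability statement about the parameter.

Key concept: If we repeated this sampling process many times and computed a 90% CI each time, about 90% of those intervals would contain the true population parameter.

For this specific interval (77, 87):
- Midpoint (point estimate): 82
- Margin of error: 5

The correct interpretation is the one stating confidence that the true parameter lies in the interval — option A.

A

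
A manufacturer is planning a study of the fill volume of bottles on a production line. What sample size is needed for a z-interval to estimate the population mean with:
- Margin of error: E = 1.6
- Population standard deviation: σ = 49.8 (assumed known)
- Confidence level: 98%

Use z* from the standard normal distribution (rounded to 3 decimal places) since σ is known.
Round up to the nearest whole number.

Using z* since population σ is known (z-interval formula).

For 98% confidence, z* = 2.326 (from standard normal table)

Sample size formula for z-interval: n = (z*σ/E)²

n = (2.326 × 49.8 / 1.6)²
  = (72.396750)²
  = 5241.2894

Round up to the nearest whole number: n = 5242

5242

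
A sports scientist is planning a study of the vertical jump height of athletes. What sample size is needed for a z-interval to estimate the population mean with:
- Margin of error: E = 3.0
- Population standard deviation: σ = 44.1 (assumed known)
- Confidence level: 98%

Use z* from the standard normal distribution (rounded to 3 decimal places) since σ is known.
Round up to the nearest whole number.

Using z* since population σ is known (z-interval formula).

For 98% confidence, z* = 2.326 (from standard normal table)

Sample size formula for z-interval: n = (z*σ/E)²

n = (2.326 × 44.1 / 3.0)²
  = (34.192200)²
  = 1169.1065

Round up to the nearest whole number: n = 1170

1170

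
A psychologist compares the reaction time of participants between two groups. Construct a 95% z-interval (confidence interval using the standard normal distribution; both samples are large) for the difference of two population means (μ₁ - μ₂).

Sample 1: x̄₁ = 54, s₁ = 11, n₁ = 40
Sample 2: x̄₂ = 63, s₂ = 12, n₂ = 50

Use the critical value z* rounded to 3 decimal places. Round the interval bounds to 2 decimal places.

Both samples are large (n₁ = 40 ≥ 30, n₂ = 50 ≥ 30), so a z-interval for the difference of means applies.

Point estimate: x̄₁ - x̄₂ = 54 - 63 = -9

Standard error: SE = √(s₁²/n₁ + s₂²/n₂)
= √(11²/40 + 12²/50)
= √(3.025000 + 2.880000)
= 2.430021

For 95% confidence, z* = 1.96 (from standard normal table)
Margin of error: E = z* × SE = 1.96 × 2.430021 = 4.7628

Z-interval: (x̄₁ - x̄₂) ± E = -9 ± 4.7628 = (-13.7628, -4.2372)

Rounded to 2 decimal places:

(-13.76, -4.24)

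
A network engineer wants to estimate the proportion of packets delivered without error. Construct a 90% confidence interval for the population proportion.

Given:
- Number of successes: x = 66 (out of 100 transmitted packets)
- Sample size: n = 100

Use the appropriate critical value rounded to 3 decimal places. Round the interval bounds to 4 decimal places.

Sample proportion: p̂ = 66/100 = 0.660000

Check conditions for normal approximation:
  np̂ = 66 ≥ 10 ✓
  n(1-p̂) = 34 ≥ 10 ✓

The sample is large enough, so use a z-interval (normal approximation) for the proportion.

For 90% confidence, z* = 1.645 (from standard normal table)

Standard error: SE = √(p̂(1-p̂)/n) = √(0.660000×0.340000/100) = 0.04737088

Margin of error: E = z* × SE = 1.645 × 0.04737088 = 0.077925

Z-interval: p̂ ± E = 0.660000 ± 0.077925 = (0.582075, 0.737925)

Rounded to 4 decimal places:

(0.5821, 0.7379)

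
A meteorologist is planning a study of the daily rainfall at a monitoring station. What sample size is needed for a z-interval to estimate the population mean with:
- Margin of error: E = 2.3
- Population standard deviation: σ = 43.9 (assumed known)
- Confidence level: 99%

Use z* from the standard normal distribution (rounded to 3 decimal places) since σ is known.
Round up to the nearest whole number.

Using z* since population σ is known (z-interval formula).

For 99% confidence, z* = 2.576 (from standard normal table)

Sample size formula for z-interval: n = (z*σ/E)²

n = (2.576 × 43.9 / 2.3)²
  = (49.168000)²
  = 2417.4922

Round up to the nearest whole number: n = 2418

2418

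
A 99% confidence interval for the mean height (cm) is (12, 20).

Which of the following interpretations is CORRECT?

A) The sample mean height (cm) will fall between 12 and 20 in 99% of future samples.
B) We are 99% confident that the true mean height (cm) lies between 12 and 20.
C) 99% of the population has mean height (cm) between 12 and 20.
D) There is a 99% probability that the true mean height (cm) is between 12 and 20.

A confidence interval represents our confidence in the procedure, not a probability statement about the parameter.

Key concept: If we repeated this sampling process many times and computed a 99% CI each time, about 99% of those intervals would contain the true population parameter.

For this specific interval (12, 20):
- Midpoint (point estimate): 16
- Margin of error: 4

The correct interpretation is the one stating confidence that the true parameter lies in the interval — option B.

B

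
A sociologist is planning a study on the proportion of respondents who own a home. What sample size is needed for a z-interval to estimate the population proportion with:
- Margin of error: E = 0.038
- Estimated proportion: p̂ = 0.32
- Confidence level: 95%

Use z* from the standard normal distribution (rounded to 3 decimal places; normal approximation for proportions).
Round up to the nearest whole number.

Using z* for proportion z-interval (normal approximation).

For 95% confidence, z* = 1.96 (from standard normal table)

Sample size formula for proportion z-interval: n = z*²p̂(1-p̂)/E²

n = 1.96² × 0.32 × 0.68 / 0.038²
  = 3.8416 × 0.2176 / 0.001444
  = 578.9004

Round up to the nearest whole number: n = 579

579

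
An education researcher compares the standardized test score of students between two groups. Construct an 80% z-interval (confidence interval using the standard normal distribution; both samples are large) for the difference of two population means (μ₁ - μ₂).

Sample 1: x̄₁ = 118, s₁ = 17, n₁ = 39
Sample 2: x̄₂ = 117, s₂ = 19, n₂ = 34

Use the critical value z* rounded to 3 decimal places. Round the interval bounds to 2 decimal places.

Both samples are large (n₁ = 39 ≥ 30, n₂ = 34 ≥ 30), so a z-interval for the difference of means applies.

Point estimate: x̄₁ - x̄₂ = 118 - 117 = 1

Standard error: SE = √(s₁²/n₁ + s₂²/n₂)
= √(17²/39 + 19²/34)
= √(7.410256 + 10.617647)
= 4.245928

For 80% confidence, z* = 1.282 (from standard normal table)
Margin of error: E = z* × SE = 1.282 × 4.245928 = 5.4433

Z-interval: (x̄₁ - x̄₂) ± E = 1 ± 5.4433 = (-4.4433, 6.4433)

Rounded to 2 decimal places:

(-4.44, 6.44)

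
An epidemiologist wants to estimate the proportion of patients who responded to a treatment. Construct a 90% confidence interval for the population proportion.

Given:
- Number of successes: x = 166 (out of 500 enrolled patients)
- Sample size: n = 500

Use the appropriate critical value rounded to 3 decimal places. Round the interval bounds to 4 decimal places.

Sample proportion: p̂ = 166/500 = 0.332000

Check conditions for normal approximation:
  np̂ = 166 ≥ 10 ✓
  n(1-p̂) = 334 ≥ 10 ✓

The sample is large enough, so use a z-interval (normal approximation) for the proportion.

For 90% confidence, z* = 1.645 (from standard normal table)

Standard error: SE = √(p̂(1-p̂)/n) = √(0.332000×0.668000/500) = 0.02106067

Margin of error: E = z* × SE = 1.645 × 0.02106067 = 0.034645

Z-interval: p̂ ± E = 0.332000 ± 0.034645 = (0.297355, 0.366645)

Rounded to 4 decimal places:

(0.2974, 0.3666)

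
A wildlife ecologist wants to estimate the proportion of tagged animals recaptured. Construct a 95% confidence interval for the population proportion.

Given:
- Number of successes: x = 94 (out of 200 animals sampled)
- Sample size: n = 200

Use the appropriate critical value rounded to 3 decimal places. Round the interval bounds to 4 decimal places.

Sample proportion: p̂ = 94/200 = 0.470000

Check conditions for normal approximation:
  np̂ = 94 ≥ 10 ✓
  n(1-p̂) = 106 ≥ 10 ✓

The sample is large enough, so use a z-interval (normal approximation) for the proportion.

For 95% confidence, z* = 1.96 (from standard normal table)

Standard error: SE = √(p̂(1-p̂)/n) = √(0.470000×0.530000/200) = 0.03529164

Margin of error: E = z* × SE = 1.96 × 0.03529164 = 0.069172

Z-interval: p̂ ± E = 0.470000 ± 0.069172 = (0.400828, 0.539172)

Rounded to 4 decimal places:

(0.4008, 0.5392)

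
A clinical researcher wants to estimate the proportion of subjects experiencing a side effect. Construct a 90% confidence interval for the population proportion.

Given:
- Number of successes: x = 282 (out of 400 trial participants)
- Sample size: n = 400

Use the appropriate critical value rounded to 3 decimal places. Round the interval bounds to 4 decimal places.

Sample proportion: p̂ = 282/400 = 0.705000

Check conditions for normal approximation:
  np̂ = 282 ≥ 10 ✓
  n(1-p̂) = 118 ≥ 10 ✓

The sample is large enough, so use a z-interval (normal approximation) for the proportion.

For 90% confidence, z* = 1.645 (from standard normal table)

Standard error: SE = √(p̂(1-p̂)/n) = √(0.705000×0.295000/400) = 0.02280214

Margin of error: E = z* × SE = 1.645 × 0.02280214 = 0.037510

Z-interval: p̂ ± E = 0.705000 ± 0.037510 = (0.667490, 0.742510)

Rounded to 4 decimal places:

(0.6675, 0.7425)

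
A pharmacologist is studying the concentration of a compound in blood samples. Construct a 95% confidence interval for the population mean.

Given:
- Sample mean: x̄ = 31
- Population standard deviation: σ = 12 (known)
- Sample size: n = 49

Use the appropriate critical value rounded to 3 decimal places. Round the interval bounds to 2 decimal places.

The population standard deviation σ is known, so use a z-interval (standard normal critical value).

For 95% confidence, z* = 1.96 (from standard normal table)

Standard error: SE = σ/√n = 12/√49 = 1.714286

Margin of error: E = z* × SE = 1.96 × 1.714286 = 3.3600

Z-interval: x̄ ± E = 31 ± 3.3600 = (27.6400, 34.3600)

Rounded to 2 decimal places:

(27.64, 34.36)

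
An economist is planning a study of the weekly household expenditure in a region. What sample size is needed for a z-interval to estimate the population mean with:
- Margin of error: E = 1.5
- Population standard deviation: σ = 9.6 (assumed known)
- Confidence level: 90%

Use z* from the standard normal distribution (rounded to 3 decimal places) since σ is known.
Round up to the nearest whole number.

Using z* since population σ is known (z-interval formula).

For 90% confidence, z* = 1.645 (from standard normal table)

Sample size formula for z-interval: n = (z*σ/E)²

n = (1.645 × 9.6 / 1.5)²
  = (10.528000)²
  = 110.8388

Round up to the nearest whole number: n = 111

111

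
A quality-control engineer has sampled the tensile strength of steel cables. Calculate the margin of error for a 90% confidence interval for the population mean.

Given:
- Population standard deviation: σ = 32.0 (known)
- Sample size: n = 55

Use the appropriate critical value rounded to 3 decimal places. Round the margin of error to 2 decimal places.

The population standard deviation σ is known, so use the z-interval margin of error formula.

For 90% confidence, z* = 1.645 (from standard normal table)

Margin of error formula for z-interval: E = z* × σ/√n

E = 1.645 × 32.0/√55
  = 1.645 × 4.314879
  = 7.0980

Rounded to 2 decimal places:

7.10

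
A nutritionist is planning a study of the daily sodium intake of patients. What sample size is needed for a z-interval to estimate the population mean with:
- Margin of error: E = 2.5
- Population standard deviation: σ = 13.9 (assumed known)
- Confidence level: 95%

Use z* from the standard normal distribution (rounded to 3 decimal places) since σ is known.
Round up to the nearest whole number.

Using z* since population σ is known (z-interval formula).

For 95% confidence, z* = 1.96 (from standard normal table)

Sample size formula for z-interval: n = (z*σ/E)²

n = (1.96 × 13.9 / 2.5)²
  = (10.897600)²
  = 118.7577

Round up to the nearest whole number: n = 119

119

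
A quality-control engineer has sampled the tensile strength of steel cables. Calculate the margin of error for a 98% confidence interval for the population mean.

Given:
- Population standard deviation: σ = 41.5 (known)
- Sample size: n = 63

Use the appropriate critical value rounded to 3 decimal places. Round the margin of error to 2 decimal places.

The population standard deviation σ is known, so use the z-interval margin of error formula.

For 98% confidence, z* = 2.326 (from standard normal table)

Margin of error formula for z-interval: E = z* × σ/√n

E = 2.326 × 41.5/√63
  = 2.326 × 5.228509
  = 12.1615

Rounded to 2 decimal places:

12.16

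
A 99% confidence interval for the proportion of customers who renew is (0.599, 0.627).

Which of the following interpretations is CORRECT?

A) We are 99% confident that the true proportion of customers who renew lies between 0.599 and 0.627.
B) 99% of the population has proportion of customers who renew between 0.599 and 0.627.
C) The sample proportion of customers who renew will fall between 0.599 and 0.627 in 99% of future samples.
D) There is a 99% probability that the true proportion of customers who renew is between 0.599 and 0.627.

A confidence interval represents our confidence in the procedure, not a probability statement about the parameter.

Key concept: If we repeated this sampling process many times and computed a 99% CI each time, about 99% of those intervals would contain the true population parameter.

For this specific interval (0.599, 0.627):
- Midpoint (point estimate): 0.613
- Margin of error: 0.014

The correct interpretation is the one stating confidence that the true parameter lies in the interval — option A.

A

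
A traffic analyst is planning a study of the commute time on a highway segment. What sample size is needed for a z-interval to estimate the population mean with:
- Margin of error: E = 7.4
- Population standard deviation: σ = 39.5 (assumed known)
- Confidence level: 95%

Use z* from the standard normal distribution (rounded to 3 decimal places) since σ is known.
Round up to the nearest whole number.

Using z* since population σ is known (z-interval formula).

For 95% confidence, z* = 1.96 (from standard normal table)

Sample size formula for z-interval: n = (z*σ/E)²

n = (1.96 × 39.5 / 7.4)²
  = (10.462162)²
  = 109.4568

Round up to the nearest whole number: n = 110

110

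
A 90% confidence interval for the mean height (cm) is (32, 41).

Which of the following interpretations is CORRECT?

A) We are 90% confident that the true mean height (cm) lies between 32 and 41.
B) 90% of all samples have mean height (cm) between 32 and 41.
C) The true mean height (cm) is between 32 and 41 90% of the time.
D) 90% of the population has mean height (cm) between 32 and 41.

A confidence interval represents our confidence in the procedure, not a probability statement about the parameter.

Key concept: If we repeated this sampling process many times and computed a 90% CI each time, about 90% of those intervals would contain the true population parameter.

For this specific interval (32, 41):
- Midpoint (point estimate): 36.5
- Margin of error: 4.5

The correct interpretation is the one stating confidence that the true parameter lies in the interval — option A.

A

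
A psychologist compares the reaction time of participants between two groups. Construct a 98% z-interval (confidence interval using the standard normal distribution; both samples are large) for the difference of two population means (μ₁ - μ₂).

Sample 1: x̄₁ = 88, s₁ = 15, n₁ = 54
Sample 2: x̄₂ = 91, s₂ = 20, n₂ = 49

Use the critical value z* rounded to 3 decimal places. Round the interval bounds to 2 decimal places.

Both samples are large (n₁ = 54 ≥ 30, n₂ = 49 ≥ 30), so a z-interval for the difference of means applies.

Point estimate: x̄₁ - x̄₂ = 88 - 91 = -3

Standard error: SE = √(s₁²/n₁ + s₂²/n₂)
= √(15²/54 + 20²/49)
= √(4.166667 + 8.163265)
= 3.511400

For 98% confidence, z* = 2.326 (from standard normal table)
Margin of error: E = z* × SE = 2.326 × 3.511400 = 8.1675

Z-interval: (x̄₁ - x̄₂) ± E = -3 ± 8.1675 = (-11.1675, 5.1675)

Rounded to 2 decimal places:

(-11.17, 5.17)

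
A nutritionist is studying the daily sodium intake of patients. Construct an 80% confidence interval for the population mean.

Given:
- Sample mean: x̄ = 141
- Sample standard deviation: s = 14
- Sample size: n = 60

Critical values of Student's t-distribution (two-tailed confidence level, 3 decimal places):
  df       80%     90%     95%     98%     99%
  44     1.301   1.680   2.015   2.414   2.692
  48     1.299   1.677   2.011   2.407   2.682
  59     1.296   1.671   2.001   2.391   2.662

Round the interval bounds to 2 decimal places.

The population standard deviation σ is unknown (only the sample standard deviation s is given), so use a t-interval with df = n - 1 = 60 - 1 = 59.

For 80% confidence with df = 59, t* = 1.296 (from t-table)

Standard error: SE = s/√n = 14/√60 = 1.807392

Margin of error: E = t* × SE = 1.296 × 1.807392 = 2.3424

T-interval: x̄ ± E = 141 ± 2.3424 = (138.6576, 143.3424)

Rounded to 2 decimal places:

(138.66, 143.34)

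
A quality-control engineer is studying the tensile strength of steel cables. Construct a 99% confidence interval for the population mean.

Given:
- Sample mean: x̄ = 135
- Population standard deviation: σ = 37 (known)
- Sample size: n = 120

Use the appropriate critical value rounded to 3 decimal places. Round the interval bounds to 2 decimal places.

The population standard deviation σ is known, so use a z-interval (standard normal critical value).

For 99% confidence, z* = 2.576 (from standard normal table)

Standard error: SE = σ/√n = 37/√120 = 3.377622

Margin of error: E = z* × SE = 2.576 × 3.377622 = 8.7008

Z-interval: x̄ ± E = 135 ± 8.7008 = (126.2992, 143.7008)

Rounded to 2 decimal places:

(126.30, 143.70)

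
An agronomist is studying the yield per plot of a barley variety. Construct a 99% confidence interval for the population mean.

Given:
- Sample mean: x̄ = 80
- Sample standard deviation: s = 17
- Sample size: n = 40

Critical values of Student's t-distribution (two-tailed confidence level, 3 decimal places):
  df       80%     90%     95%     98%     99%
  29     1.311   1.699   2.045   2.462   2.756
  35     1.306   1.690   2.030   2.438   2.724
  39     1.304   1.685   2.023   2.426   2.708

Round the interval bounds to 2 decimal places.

The population standard deviation σ is unknown (only the sample standard deviation s is given), so use a t-interval with df = n - 1 = 40 - 1 = 39.

For 99% confidence with df = 39, t* = 2.708 (from t-table)

Standard error: SE = s/√n = 17/√40 = 2.687936

Margin of error: E = t* × SE = 2.708 × 2.687936 = 7.2789

T-interval: x̄ ± E = 80 ± 7.2789 = (72.7211, 87.2789)

Rounded to 2 decimal places:

(72.72, 87.28)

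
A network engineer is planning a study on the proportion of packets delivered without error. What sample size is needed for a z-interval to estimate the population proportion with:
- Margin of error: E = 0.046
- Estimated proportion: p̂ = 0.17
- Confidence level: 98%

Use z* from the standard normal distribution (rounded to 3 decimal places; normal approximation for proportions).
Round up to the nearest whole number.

Using z* for proportion z-interval (normal approximation).

For 98% confidence, z* = 2.326 (from standard normal table)

Sample size formula for proportion z-interval: n = z*²p̂(1-p̂)/E²

n = 2.326² × 0.17 × 0.83 / 0.046²
  = 5.410276 × 0.1411 / 0.002116
  = 360.7703

Round up to the nearest whole number: n = 361

361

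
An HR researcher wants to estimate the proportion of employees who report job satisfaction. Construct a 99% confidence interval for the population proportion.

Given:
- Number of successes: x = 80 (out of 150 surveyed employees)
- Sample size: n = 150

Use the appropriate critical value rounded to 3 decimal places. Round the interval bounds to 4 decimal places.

Sample proportion: p̂ = 80/150 = 0.533333

Check conditions for normal approximation:
  np̂ = 80 ≥ 10 ✓
  n(1-p̂) = 70 ≥ 10 ✓

The sample is large enough, so use a z-interval (normal approximation) for the proportion.

For 99% confidence, z* = 2.576 (from standard normal table)

Standard error: SE = √(p̂(1-p̂)/n) = √(0.533333×0.466667/150) = 0.04073401

Margin of error: E = z* × SE = 2.576 × 0.04073401 = 0.104931

Z-interval: p̂ ± E = 0.533333 ± 0.104931 = (0.428403, 0.638264)

Rounded to 4 decimal places:

(0.4284, 0.6383)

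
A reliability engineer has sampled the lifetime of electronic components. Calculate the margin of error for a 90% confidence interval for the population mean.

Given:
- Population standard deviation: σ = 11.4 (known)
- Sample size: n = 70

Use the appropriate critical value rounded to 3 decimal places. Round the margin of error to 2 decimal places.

The population standard deviation σ is known, so use the z-interval margin of error formula.

For 90% confidence, z* = 1.645 (from standard normal table)

Margin of error formula for z-interval: E = z* × σ/√n

E = 1.645 × 11.4/√70
  = 1.645 × 1.362561
  = 2.2414

Rounded to 2 decimal places:

2.24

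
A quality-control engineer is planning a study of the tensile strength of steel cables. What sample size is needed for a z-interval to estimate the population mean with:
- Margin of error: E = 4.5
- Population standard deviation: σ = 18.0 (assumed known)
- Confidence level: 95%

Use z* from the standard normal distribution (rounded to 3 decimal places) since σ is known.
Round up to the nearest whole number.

Using z* since population σ is known (z-interval formula).

For 95% confidence, z* = 1.96 (from standard normal table)

Sample size formula for z-interval: n = (z*σ/E)²

n = (1.96 × 18.0 / 4.5)²
  = (7.840000)²
  = 61.4656

Round up to the nearest whole number: n = 62

62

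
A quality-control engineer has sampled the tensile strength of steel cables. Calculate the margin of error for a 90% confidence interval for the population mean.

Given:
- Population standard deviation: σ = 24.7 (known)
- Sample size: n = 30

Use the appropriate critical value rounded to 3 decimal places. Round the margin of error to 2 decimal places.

The population standard deviation σ is known, so use the z-interval margin of error formula.

For 90% confidence, z* = 1.645 (from standard normal table)

Margin of error formula for z-interval: E = z* × σ/√n

E = 1.645 × 24.7/√30
  = 1.645 × 4.509582
  = 7.4183

Rounded to 2 decimal places:

7.42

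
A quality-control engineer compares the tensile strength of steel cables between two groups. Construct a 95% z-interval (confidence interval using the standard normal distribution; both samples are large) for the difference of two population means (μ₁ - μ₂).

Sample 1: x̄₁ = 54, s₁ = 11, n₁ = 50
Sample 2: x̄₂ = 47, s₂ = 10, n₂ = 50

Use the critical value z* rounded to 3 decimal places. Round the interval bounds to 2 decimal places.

Both samples are large (n₁ = 50 ≥ 30, n₂ = 50 ≥ 30), so a z-interval for the difference of means applies.

Point estimate: x̄₁ - x̄₂ = 54 - 47 = 7

Standard error: SE = √(s₁²/n₁ + s₂²/n₂)
= √(11²/50 + 10²/50)
= √(2.420000 + 2.000000)
= 2.102380

For 95% confidence, z* = 1.96 (from standard normal table)
Margin of error: E = z* × SE = 1.96 × 2.102380 = 4.1207

Z-interval: (x̄₁ - x̄₂) ± E = 7 ± 4.1207 = (2.8793, 11.1207)

Rounded to 2 decimal places:

(2.88, 11.12)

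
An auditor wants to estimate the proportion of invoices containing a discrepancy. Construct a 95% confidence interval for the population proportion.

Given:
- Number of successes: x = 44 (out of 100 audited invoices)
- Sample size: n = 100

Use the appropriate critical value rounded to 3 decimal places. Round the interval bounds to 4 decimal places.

Sample proportion: p̂ = 44/100 = 0.440000

Check conditions for normal approximation:
  np̂ = 44 ≥ 10 ✓
  n(1-p̂) = 56 ≥ 10 ✓

The sample is large enough, so use a z-interval (normal approximation) for the proportion.

For 95% confidence, z* = 1.96 (from standard normal table)

Standard error: SE = √(p̂(1-p̂)/n) = √(0.440000×0.560000/100) = 0.04963869

Margin of error: E = z* × SE = 1.96 × 0.04963869 = 0.097292

Z-interval: p̂ ± E = 0.440000 ± 0.097292 = (0.342708, 0.537292)

Rounded to 4 decimal places:

(0.3427, 0.5373)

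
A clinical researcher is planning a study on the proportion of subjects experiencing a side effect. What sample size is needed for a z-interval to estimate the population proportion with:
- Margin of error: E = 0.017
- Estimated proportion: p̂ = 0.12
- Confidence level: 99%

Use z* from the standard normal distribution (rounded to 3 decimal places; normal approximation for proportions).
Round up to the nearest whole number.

Using z* for proportion z-interval (normal approximation).

For 99% confidence, z* = 2.576 (from standard normal table)

Sample size formula for proportion z-interval: n = z*²p̂(1-p̂)/E²

n = 2.576² × 0.12 × 0.88 / 0.017²
  = 6.635776 × 0.1056 / 0.000289
  = 2424.6988

Round up to the nearest whole number: n = 2425

2425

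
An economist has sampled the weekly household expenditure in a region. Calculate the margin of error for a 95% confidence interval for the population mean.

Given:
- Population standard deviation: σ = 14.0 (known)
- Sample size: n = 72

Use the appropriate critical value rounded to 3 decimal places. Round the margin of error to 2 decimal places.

The population standard deviation σ is known, so use the z-interval margin of error formula.

For 95% confidence, z* = 1.96 (from standard normal table)

Margin of error formula for z-interval: E = z* × σ/√n

E = 1.96 × 14.0/√72
  = 1.96 × 1.649916
  = 3.2338

Rounded to 2 decimal places:

3.23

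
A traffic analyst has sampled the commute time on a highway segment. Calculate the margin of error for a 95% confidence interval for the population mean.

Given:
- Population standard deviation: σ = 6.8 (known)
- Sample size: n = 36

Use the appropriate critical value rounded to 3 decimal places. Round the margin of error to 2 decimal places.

The population standard deviation σ is known, so use the z-interval margin of error formula.

For 95% confidence, z* = 1.96 (from standard normal table)

Margin of error formula for z-interval: E = z* × σ/√n

E = 1.96 × 6.8/√36
  = 1.96 × 1.133333
  = 2.2213

Rounded to 2 decimal places:

2.22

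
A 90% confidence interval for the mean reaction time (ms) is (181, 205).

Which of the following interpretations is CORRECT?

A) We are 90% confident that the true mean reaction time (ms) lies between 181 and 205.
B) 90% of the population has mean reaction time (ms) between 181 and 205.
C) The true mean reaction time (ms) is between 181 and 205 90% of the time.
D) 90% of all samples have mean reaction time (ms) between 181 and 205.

A confidence interval represents our confidence in the procedure, not a probability statement about the parameter.

Key concept: If we repeated this sampling process many times and computed a 90% CI each time, about 90% of those intervals would contain the true population parameter.

For this specific interval (181, 205):
- Midpoint (point estimate): 193
- Margin of error: 12

The correct interpretation is the one stating confidence that the true parameter lies in the interval — option A.

A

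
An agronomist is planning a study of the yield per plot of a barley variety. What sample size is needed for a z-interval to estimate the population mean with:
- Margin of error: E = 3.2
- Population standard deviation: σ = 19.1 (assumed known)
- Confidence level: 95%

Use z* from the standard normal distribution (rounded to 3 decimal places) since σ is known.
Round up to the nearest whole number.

Using z* since population σ is known (z-interval formula).

For 95% confidence, z* = 1.96 (from standard normal table)

Sample size formula for z-interval: n = (z*σ/E)²

n = (1.96 × 19.1 / 3.2)²
  = (11.698750)²
  = 136.8608

Round up to the nearest whole number: n = 137

137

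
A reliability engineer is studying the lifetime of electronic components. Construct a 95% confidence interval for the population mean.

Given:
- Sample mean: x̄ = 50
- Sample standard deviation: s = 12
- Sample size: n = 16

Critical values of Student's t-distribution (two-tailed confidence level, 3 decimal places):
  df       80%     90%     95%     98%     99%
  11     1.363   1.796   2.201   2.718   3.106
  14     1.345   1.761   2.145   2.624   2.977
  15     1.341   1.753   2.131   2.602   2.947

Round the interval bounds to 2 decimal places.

The population standard deviation σ is unknown (only the sample standard deviation s is given), so use a t-interval with df = n - 1 = 16 - 1 = 15.

For 95% confidence with df = 15, t* = 2.131 (from t-table)

Standard error: SE = s/√n = 12/√16 = 3.000000

Margin of error: E = t* × SE = 2.131 × 3.000000 = 6.3930

T-interval: x̄ ± E = 50 ± 6.3930 = (43.6070, 56.3930)

Rounded to 2 decimal places:

(43.61, 56.39)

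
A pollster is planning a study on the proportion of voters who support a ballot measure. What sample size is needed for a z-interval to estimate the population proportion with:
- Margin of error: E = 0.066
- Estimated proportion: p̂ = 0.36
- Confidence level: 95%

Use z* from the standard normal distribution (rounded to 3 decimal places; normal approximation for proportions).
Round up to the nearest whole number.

Using z* for proportion z-interval (normal approximation).

For 95% confidence, z* = 1.96 (from standard normal table)

Sample size formula for proportion z-interval: n = z*²p̂(1-p̂)/E²

n = 1.96² × 0.36 × 0.64 / 0.066²
  = 3.8416 × 0.2304 / 0.004356
  = 203.1921

Round up to the nearest whole number: n = 204

204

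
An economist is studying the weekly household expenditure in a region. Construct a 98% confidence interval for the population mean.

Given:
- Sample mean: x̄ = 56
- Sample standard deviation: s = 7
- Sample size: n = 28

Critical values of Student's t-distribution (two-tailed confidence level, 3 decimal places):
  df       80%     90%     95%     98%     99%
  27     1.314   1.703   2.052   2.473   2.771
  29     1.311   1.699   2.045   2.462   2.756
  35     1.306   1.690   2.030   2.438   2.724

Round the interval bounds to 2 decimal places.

The population standard deviation σ is unknown (only the sample standard deviation s is given), so use a t-interval with df = n - 1 = 28 - 1 = 27.

For 98% confidence with df = 27, t* = 2.473 (from t-table)

Standard error: SE = s/√n = 7/√28 = 1.322876

Margin of error: E = t* × SE = 2.473 × 1.322876 = 3.2715

T-interval: x̄ ± E = 56 ± 3.2715 = (52.7285, 59.2715)

Rounded to 2 decimal places:

(52.73, 59.27)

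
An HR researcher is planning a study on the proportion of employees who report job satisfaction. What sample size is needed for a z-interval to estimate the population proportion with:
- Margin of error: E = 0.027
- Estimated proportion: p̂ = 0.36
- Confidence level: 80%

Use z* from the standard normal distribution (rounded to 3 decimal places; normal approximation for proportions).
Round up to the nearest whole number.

Using z* for proportion z-interval (normal approximation).

For 80% confidence, z* = 1.282 (from standard normal table)

Sample size formula for proportion z-interval: n = z*²p̂(1-p̂)/E²

n = 1.282² × 0.36 × 0.64 / 0.027²
  = 1.643524 × 0.2304 / 0.000729
  = 519.4347

Round up to the nearest whole number: n = 520

520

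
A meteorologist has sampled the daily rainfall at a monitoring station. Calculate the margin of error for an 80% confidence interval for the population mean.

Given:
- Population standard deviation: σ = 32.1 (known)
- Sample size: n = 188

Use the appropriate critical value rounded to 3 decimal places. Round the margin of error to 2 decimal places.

The population standard deviation σ is known, so use the z-interval margin of error formula.

For 80% confidence, z* = 1.282 (from standard normal table)

Margin of error formula for z-interval: E = z* × σ/√n

E = 1.282 × 32.1/√188
  = 1.282 × 2.341133
  = 3.0013

Rounded to 2 decimal places:

3.00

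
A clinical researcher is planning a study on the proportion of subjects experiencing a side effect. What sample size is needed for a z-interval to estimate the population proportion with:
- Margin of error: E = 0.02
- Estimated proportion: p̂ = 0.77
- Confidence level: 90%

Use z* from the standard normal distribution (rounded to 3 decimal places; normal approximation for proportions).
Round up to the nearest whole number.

Using z* for proportion z-interval (normal approximation).

For 90% confidence, z* = 1.645 (from standard normal table)

Sample size formula for proportion z-interval: n = z*²p̂(1-p̂)/E²

n = 1.645² × 0.77 × 0.23 / 0.02²
  = 2.706025 × 0.1771 / 0.0004
  = 1198.0926

Round up to the nearest whole number: n = 1199

1199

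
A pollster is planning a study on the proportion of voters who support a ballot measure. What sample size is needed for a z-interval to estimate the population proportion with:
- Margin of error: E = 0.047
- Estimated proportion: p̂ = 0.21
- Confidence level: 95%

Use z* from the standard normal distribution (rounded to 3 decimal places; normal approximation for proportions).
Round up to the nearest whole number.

Using z* for proportion z-interval (normal approximation).

For 95% confidence, z* = 1.96 (from standard normal table)

Sample size formula for proportion z-interval: n = z*²p̂(1-p̂)/E²

n = 1.96² × 0.21 × 0.79 / 0.047²
  = 3.8416 × 0.1659 / 0.002209
  = 288.5113

Round up to the nearest whole number: n = 289

289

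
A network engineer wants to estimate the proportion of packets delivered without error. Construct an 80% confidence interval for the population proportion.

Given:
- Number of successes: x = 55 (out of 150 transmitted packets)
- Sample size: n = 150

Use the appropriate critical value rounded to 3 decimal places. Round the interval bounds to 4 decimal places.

Sample proportion: p̂ = 55/150 = 0.366667

Check conditions for normal approximation:
  np̂ = 55 ≥ 10 ✓
  n(1-p̂) = 95 ≥ 10 ✓

The sample is large enough, so use a z-interval (normal approximation) for the proportion.

For 80% confidence, z* = 1.282 (from standard normal table)

Standard error: SE = √(p̂(1-p̂)/n) = √(0.366667×0.633333/150) = 0.03934651

Margin of error: E = z* × SE = 1.282 × 0.03934651 = 0.050442

Z-interval: p̂ ± E = 0.366667 ± 0.050442 = (0.316224, 0.417109)

Rounded to 4 decimal places:

(0.3162, 0.4171)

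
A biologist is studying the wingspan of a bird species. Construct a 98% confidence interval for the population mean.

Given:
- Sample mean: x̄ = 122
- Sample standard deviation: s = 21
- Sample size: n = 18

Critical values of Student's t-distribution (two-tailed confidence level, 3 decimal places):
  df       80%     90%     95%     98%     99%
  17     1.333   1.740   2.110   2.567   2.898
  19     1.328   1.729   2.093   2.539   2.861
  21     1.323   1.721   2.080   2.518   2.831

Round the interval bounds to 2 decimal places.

The population standard deviation σ is unknown (only the sample standard deviation s is given), so use a t-interval with df = n - 1 = 18 - 1 = 17.

For 98% confidence with df = 17, t* = 2.567 (from t-table)

Standard error: SE = s/√n = 21/√18 = 4.949747

Margin of error: E = t* × SE = 2.567 × 4.949747 = 12.7060

T-interval: x̄ ± E = 122 ± 12.7060 = (109.2940, 134.7060)

Rounded to 2 decimal places:

(109.29, 134.71)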